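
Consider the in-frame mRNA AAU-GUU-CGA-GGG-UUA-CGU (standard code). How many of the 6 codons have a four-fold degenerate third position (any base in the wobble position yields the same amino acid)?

Codon 1 AAU (Asn): third position 2-fold.
Codon 2 GUU (Val): third position 4-fold.
Codon 3 CGA (Arg): third position 4-fold.
Codon 4 GGG (Gly): third position 4-fold.
Codon 5 UUA (Leu): third position 2-fold.
Codon 6 CGU (Arg): third position 4-fold.
Four-fold degenerate third positions: 4.

4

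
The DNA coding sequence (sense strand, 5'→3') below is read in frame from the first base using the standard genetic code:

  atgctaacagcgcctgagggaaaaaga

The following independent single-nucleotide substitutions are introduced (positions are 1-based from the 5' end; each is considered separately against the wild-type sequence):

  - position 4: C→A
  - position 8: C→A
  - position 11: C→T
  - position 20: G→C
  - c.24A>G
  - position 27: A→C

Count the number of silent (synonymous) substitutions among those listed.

1

Codon 2: CTA (Leu) → ATA (Ile) — missense.
Codon 3: ACA (Thr) → AAA (Lys) — missense.
Codon 4: GCG (Ala) → GTG (Val) — missense.
Codon 7: GGA (Gly) → GCA (Ala) — missense.
Codon 8: AAA (Lys) → AAG (Lys) — synonymous.
Codon 9: AGA (Arg) → AGC (Ser) — missense.
Synonymous: 1 of 6.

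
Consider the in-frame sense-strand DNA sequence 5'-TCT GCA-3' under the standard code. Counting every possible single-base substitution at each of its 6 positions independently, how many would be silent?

6

Codon 1 (TCT, Ser): 3 synonymous substitutions.
Codon 2 (GCA, Ala): 3 synonymous substitutions.
Total: 3 + 3 = 6.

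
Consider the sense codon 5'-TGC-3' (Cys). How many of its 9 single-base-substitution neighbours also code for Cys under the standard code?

Position 1: none → 0 synonymous.
Position 2: none → 0 synonymous.
Position 3: TGT → 1 synonymous.
Total: 0 + 0 + 1 = 1.

1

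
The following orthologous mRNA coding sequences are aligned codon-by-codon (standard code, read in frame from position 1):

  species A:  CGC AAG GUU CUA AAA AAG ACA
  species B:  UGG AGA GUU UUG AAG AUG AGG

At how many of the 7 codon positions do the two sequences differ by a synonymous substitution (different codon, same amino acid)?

2

Codon 1: CGC Arg / UGG Trp — nonsynonymous.
Codon 2: AAG Lys / AGA Arg — nonsynonymous.
Codon 3: GUU Val / GUU Val — identical.
Codon 4: CUA Leu / UUG Leu — synonymous.
Codon 5: AAA Lys / AAG Lys — synonymous.
Codon 6: AAG Lys / AUG Met — nonsynonymous.
Codon 7: ACA Thr / AGG Arg — nonsynonymous.
Synonymous differences: 2.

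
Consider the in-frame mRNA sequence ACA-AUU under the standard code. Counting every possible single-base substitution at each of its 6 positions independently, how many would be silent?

5

Codon 1 (ACA, Thr): 3 synonymous substitutions.
Codon 2 (AUU, Ile): 2 synonymous substitutions.
Total: 3 + 2 = 5.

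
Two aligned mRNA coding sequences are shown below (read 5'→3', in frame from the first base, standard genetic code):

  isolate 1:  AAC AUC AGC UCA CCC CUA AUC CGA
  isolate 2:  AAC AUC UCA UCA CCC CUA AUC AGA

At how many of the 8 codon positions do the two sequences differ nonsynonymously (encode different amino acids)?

Codon 1: AAC Asn / AAC Asn — identical.
Codon 2: AUC Ile / AUC Ile — identical.
Codon 3: AGC Ser / UCA Ser — synonymous.
Codon 4: UCA Ser / UCA Ser — identical.
Codon 5: CCC Pro / CCC Pro — identical.
Codon 6: CUA Leu / CUA Leu — identical.
Codon 7: AUC Ile / AUC Ile — identical.
Codon 8: CGA Arg / AGA Arg — synonymous.
Nonsynonymous differences: 0.

0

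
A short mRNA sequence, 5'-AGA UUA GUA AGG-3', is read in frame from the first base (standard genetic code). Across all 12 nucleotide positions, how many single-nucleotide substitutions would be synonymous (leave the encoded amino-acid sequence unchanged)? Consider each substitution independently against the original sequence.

Codon 1 (AGA, Arg): 2 synonymous substitutions.
Codon 2 (UUA, Leu): 2 synonymous substitutions.
Codon 3 (GUA, Val): 3 synonymous substitutions.
Codon 4 (AGG, Arg): 2 synonymous substitutions.
Total: 2 + 2 + 3 + 2 = 9.

9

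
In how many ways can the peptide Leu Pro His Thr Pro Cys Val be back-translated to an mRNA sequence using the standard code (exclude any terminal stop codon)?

Leu: 6 codons.
Pro: 4 codons.
His: 2 codons.
Thr: 4 codons.
Pro: 4 codons.
Cys: 2 codons.
Val: 4 codons.
6 × 4 × 2 × 4 × 4 × 2 × 4 = 6144.

6144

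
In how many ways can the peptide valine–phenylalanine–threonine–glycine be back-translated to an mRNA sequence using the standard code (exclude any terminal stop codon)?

128

Val: 4 codons.
Phe: 2 codons.
Thr: 4 codons.
Gly: 4 codons.
4 × 2 × 4 × 4 = 128.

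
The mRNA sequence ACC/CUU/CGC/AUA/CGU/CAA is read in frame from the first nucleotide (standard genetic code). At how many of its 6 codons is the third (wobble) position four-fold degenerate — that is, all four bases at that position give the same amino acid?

4

Codon 1 ACC (Thr): third position 4-fold.
Codon 2 CUU (Leu): third position 4-fold.
Codon 3 CGC (Arg): third position 4-fold.
Codon 4 AUA (Ile): third position 3-fold.
Codon 5 CGU (Arg): third position 4-fold.
Codon 6 CAA (Gln): third position 2-fold.
Four-fold degenerate third positions: 4.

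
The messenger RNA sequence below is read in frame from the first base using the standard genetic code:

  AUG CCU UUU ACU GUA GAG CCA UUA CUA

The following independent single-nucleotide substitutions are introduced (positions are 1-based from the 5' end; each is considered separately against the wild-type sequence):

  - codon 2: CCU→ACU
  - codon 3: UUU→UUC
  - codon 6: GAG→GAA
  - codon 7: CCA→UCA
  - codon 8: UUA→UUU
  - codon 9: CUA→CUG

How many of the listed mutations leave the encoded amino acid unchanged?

Codon 2: CCU (Pro) → ACU (Thr) — missense.
Codon 3: UUU (Phe) → UUC (Phe) — synonymous.
Codon 6: GAG (Glu) → GAA (Glu) — synonymous.
Codon 7: CCA (Pro) → UCA (Ser) — missense.
Codon 8: UUA (Leu) → UUU (Phe) — missense.
Codon 9: CUA (Leu) → CUG (Leu) — synonymous.
Synonymous: 3 of 6.

3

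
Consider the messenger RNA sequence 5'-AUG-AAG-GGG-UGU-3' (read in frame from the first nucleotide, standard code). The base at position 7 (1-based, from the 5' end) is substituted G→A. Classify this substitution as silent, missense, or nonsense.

Position 7 falls in codon 3: GGG → Gly.
After the substitution the codon is AGG → Arg.
Gly ≠ Arg, so this is a missense mutation.

missense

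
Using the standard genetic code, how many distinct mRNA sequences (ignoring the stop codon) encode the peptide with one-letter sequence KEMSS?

Lys: 2 codons.
Glu: 2 codons.
Met: 1 codon.
Ser: 6 codons.
Ser: 6 codons.
2 × 2 × 1 × 6 × 6 = 144.

144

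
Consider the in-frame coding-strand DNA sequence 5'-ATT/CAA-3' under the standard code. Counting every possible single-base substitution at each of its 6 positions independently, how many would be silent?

3

Codon 1 (ATT, Ile): 2 synonymous substitutions.
Codon 2 (CAA, Gln): 1 synonymous substitution.
Total: 2 + 1 = 3.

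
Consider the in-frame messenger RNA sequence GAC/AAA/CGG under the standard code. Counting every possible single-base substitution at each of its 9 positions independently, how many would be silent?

6

Codon 1 (GAC, Asp): 1 synonymous substitution.
Codon 2 (AAA, Lys): 1 synonymous substitution.
Codon 3 (CGG, Arg): 4 synonymous substitutions.
Total: 1 + 1 + 4 = 6.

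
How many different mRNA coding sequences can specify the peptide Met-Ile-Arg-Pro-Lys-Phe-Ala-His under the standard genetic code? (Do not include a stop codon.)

2304

Met: 1 codon.
Ile: 3 codons.
Arg: 6 codons.
Pro: 4 codons.
Lys: 2 codons.
Phe: 2 codons.
Ala: 4 codons.
His: 2 codons.
1 × 3 × 6 × 4 × 2 × 2 × 4 × 2 = 2304.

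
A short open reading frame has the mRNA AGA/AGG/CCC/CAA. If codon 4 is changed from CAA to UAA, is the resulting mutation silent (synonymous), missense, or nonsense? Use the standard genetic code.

nonsense

Position 10 falls in codon 4: CAA → Gln.
After the substitution the codon is UAA → Stop.
The new codon is a stop codon, so this is a nonsense mutation.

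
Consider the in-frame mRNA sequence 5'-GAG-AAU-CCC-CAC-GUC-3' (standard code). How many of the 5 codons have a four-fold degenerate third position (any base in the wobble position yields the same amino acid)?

2

Codon 1 GAG (Glu): third position 2-fold.
Codon 2 AAU (Asn): third position 2-fold.
Codon 3 CCC (Pro): third position 4-fold.
Codon 4 CAC (His): third position 2-fold.
Codon 5 GUC (Val): third position 4-fold.
Four-fold degenerate third positions: 2.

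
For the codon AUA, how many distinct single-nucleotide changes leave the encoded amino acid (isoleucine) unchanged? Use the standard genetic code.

Position 1: none → 0 synonymous.
Position 2: none → 0 synonymous.
Position 3: AUU, AUC → 2 synonymous.
Total: 0 + 0 + 2 = 2.

2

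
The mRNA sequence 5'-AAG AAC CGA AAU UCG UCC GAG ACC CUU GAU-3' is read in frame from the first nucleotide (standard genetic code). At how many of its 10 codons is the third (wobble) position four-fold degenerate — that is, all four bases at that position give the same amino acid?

Codon 1 AAG (Lys): third position 2-fold.
Codon 2 AAC (Asn): third position 2-fold.
Codon 3 CGA (Arg): third position 4-fold.
Codon 4 AAU (Asn): third position 2-fold.
Codon 5 UCG (Ser): third position 4-fold.
Codon 6 UCC (Ser): third position 4-fold.
Codon 7 GAG (Glu): third position 2-fold.
Codon 8 ACC (Thr): third position 4-fold.
Codon 9 CUU (Leu): third position 4-fold.
Codon 10 GAU (Asp): third position 2-fold.
Four-fold degenerate third positions: 5.

5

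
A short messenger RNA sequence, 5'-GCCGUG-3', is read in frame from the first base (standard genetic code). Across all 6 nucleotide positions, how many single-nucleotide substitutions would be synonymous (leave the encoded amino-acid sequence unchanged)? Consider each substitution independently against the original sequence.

Codon 1 (GCC, Ala): 3 synonymous substitutions.
Codon 2 (GUG, Val): 3 synonymous substitutions.
Total: 3 + 3 = 6.

6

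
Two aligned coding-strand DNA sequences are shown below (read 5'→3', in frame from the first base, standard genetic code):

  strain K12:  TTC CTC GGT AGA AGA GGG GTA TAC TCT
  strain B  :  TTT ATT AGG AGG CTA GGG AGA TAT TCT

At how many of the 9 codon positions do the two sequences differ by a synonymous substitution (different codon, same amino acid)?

Codon 1: TTC Phe / TTT Phe — synonymous.
Codon 2: CTC Leu / ATT Ile — nonsynonymous.
Codon 3: GGT Gly / AGG Arg — nonsynonymous.
Codon 4: AGA Arg / AGG Arg — synonymous.
Codon 5: AGA Arg / CTA Leu — nonsynonymous.
Codon 6: GGG Gly / GGG Gly — identical.
Codon 7: GTA Val / AGA Arg — nonsynonymous.
Codon 8: TAC Tyr / TAT Tyr — synonymous.
Codon 9: TCT Ser / TCT Ser — identical.
Synonymous differences: 3.

3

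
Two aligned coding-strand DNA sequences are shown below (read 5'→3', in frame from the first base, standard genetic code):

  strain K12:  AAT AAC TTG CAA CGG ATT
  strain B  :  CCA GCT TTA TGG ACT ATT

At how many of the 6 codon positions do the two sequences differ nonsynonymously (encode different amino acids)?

4

Codon 1: AAT Asn / CCA Pro — nonsynonymous.
Codon 2: AAC Asn / GCT Ala — nonsynonymous.
Codon 3: TTG Leu / TTA Leu — synonymous.
Codon 4: CAA Gln / TGG Trp — nonsynonymous.
Codon 5: CGG Arg / ACT Thr — nonsynonymous.
Codon 6: ATT Ile / ATT Ile — identical.
Nonsynonymous differences: 4.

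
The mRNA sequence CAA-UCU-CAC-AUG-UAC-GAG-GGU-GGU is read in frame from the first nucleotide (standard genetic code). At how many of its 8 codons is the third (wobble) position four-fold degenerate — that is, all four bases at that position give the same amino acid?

3

Codon 1 CAA (Gln): third position 2-fold.
Codon 2 UCU (Ser): third position 4-fold.
Codon 3 CAC (His): third position 2-fold.
Codon 4 AUG (Met): third position 1-fold.
Codon 5 UAC (Tyr): third position 2-fold.
Codon 6 GAG (Glu): third position 2-fold.
Codon 7 GGU (Gly): third position 4-fold.
Codon 8 GGU (Gly): third position 4-fold.
Four-fold degenerate third positions: 3.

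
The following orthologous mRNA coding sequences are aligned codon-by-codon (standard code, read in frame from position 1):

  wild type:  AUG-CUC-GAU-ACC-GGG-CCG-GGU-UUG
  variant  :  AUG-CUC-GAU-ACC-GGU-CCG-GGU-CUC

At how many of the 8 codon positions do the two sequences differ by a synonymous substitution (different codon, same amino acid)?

Codon 1: AUG Met / AUG Met — identical.
Codon 2: CUC Leu / CUC Leu — identical.
Codon 3: GAU Asp / GAU Asp — identical.
Codon 4: ACC Thr / ACC Thr — identical.
Codon 5: GGG Gly / GGU Gly — synonymous.
Codon 6: CCG Pro / CCG Pro — identical.
Codon 7: GGU Gly / GGU Gly — identical.
Codon 8: UUG Leu / CUC Leu — synonymous.
Synonymous differences: 2.

2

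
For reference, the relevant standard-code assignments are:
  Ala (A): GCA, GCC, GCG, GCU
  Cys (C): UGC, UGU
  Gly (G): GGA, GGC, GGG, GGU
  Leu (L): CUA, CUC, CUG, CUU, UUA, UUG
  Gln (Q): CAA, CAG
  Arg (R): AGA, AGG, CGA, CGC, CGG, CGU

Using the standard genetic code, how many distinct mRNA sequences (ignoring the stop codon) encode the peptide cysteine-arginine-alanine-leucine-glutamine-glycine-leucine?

Cys: 2 codons.
Arg: 6 codons.
Ala: 4 codons.
Leu: 6 codons.
Gln: 2 codons.
Gly: 4 codons.
Leu: 6 codons.
2 × 6 × 4 × 6 × 2 × 4 × 6 = 13824.

13824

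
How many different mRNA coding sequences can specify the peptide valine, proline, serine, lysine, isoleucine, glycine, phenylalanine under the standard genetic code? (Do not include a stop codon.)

4608

Val: 4 codons.
Pro: 4 codons.
Ser: 6 codons.
Lys: 2 codons.
Ile: 3 codons.
Gly: 4 codons.
Phe: 2 codons.
4 × 4 × 6 × 2 × 3 × 4 × 2 = 4608.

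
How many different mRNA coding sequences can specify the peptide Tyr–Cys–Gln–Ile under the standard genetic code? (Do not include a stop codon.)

Tyr: 2 codons.
Cys: 2 codons.
Gln: 2 codons.
Ile: 3 codons.
2 × 2 × 2 × 3 = 24.

24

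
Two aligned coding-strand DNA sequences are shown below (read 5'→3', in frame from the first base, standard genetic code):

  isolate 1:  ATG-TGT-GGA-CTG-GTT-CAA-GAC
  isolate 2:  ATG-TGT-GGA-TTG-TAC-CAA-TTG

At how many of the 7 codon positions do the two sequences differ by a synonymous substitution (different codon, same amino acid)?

1

Codon 1: ATG Met / ATG Met — identical.
Codon 2: TGT Cys / TGT Cys — identical.
Codon 3: GGA Gly / GGA Gly — identical.
Codon 4: CTG Leu / TTG Leu — synonymous.
Codon 5: GTT Val / TAC Tyr — nonsynonymous.
Codon 6: CAA Gln / CAA Gln — identical.
Codon 7: GAC Asp / TTG Leu — nonsynonymous.
Synonymous differences: 1.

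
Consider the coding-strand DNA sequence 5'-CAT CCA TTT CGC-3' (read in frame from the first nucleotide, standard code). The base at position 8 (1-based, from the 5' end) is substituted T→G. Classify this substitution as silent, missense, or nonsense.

Position 8 falls in codon 3: TTT → Phe.
After the substitution the codon is TGT → Cys.
Phe ≠ Cys, so this is a missense mutation.

missense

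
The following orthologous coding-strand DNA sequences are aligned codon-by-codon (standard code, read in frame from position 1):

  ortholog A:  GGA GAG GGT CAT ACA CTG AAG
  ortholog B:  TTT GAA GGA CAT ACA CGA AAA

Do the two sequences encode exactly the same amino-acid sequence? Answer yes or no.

no

Codon 1: GGA Gly / TTT Phe — nonsynonymous.
Codon 2: GAG Glu / GAA Glu — synonymous.
Codon 3: GGT Gly / GGA Gly — synonymous.
Codon 4: CAT His / CAT His — identical.
Codon 5: ACA Thr / ACA Thr — identical.
Codon 6: CTG Leu / CGA Arg — nonsynonymous.
Codon 7: AAG Lys / AAA Lys — synonymous.
Nonsynonymous differences: 2 → different protein.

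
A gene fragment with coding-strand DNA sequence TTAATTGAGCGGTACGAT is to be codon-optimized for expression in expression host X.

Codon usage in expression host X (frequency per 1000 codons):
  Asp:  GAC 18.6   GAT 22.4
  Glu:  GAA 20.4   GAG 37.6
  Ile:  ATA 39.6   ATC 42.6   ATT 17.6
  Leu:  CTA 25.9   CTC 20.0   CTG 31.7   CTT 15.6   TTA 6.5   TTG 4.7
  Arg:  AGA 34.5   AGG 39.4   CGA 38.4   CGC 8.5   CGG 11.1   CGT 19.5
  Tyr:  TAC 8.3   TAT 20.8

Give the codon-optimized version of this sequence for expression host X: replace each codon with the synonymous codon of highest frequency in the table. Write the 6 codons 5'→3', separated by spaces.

CTG ATC GAG AGG TAT GAT

Codon 1 (Leu): best is CTG at 31.7.
Codon 2 (Ile): best is ATC at 42.6.
Codon 3 (Glu): best is GAG at 37.6.
Codon 4 (Arg): best is AGG at 39.4.
Codon 5 (Tyr): best is TAT at 20.8.
Codon 6 (Asp): best is GAT at 22.4.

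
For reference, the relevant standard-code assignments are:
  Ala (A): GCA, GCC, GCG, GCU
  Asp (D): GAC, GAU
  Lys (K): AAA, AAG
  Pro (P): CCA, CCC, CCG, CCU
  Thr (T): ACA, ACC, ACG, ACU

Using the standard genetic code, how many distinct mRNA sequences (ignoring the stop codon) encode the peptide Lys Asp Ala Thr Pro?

256

Lys: 2 codons.
Asp: 2 codons.
Ala: 4 codons.
Thr: 4 codons.
Pro: 4 codons.
2 × 2 × 4 × 4 × 4 = 256.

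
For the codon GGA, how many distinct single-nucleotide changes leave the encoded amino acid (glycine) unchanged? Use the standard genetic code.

Position 1: none → 0 synonymous.
Position 2: none → 0 synonymous.
Position 3: GGU, GGC, GGG → 3 synonymous.
Total: 0 + 0 + 3 = 3.

3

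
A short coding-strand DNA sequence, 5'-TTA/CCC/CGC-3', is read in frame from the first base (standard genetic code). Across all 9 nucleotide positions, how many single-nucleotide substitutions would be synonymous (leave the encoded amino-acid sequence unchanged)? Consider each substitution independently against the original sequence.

Codon 1 (TTA, Leu): 2 synonymous substitutions.
Codon 2 (CCC, Pro): 3 synonymous substitutions.
Codon 3 (CGC, Arg): 3 synonymous substitutions.
Total: 2 + 3 + 3 = 8.

8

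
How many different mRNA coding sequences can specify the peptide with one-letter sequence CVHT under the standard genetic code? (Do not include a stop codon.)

64

Cys: 2 codons.
Val: 4 codons.
His: 2 codons.
Thr: 4 codons.
2 × 4 × 2 × 4 = 64.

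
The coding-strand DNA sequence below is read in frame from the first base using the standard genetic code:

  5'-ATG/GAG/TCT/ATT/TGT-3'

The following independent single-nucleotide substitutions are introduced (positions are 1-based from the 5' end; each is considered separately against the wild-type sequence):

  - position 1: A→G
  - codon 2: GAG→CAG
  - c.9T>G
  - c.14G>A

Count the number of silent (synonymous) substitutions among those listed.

Codon 1: ATG (Met) → GTG (Val) — missense.
Codon 2: GAG (Glu) → CAG (Gln) — missense.
Codon 3: TCT (Ser) → TCG (Ser) — synonymous.
Codon 5: TGT (Cys) → TAT (Tyr) — missense.
Synonymous: 1 of 4.

1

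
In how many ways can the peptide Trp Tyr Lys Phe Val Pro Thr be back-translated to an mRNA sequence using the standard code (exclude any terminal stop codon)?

512

Trp: 1 codon.
Tyr: 2 codons.
Lys: 2 codons.
Phe: 2 codons.
Val: 4 codons.
Pro: 4 codons.
Thr: 4 codons.
1 × 2 × 2 × 2 × 4 × 4 × 4 = 512.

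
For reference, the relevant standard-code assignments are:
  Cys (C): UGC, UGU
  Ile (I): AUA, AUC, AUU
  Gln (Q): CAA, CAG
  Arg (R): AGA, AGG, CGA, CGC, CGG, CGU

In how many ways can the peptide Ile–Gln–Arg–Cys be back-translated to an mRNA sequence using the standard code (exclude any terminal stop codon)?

72

Ile: 3 codons.
Gln: 2 codons.
Arg: 6 codons.
Cys: 2 codons.
3 × 2 × 6 × 2 = 72.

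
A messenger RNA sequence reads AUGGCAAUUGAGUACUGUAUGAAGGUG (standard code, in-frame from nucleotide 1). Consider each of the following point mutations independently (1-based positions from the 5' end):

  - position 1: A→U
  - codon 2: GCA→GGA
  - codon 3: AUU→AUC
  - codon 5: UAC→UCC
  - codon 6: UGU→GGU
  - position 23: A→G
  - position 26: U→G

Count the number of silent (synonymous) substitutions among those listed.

1

Codon 1: AUG (Met) → UUG (Leu) — missense.
Codon 2: GCA (Ala) → GGA (Gly) — missense.
Codon 3: AUU (Ile) → AUC (Ile) — synonymous.
Codon 5: UAC (Tyr) → UCC (Ser) — missense.
Codon 6: UGU (Cys) → GGU (Gly) — missense.
Codon 8: AAG (Lys) → AGG (Arg) — missense.
Codon 9: GUG (Val) → GGG (Gly) — missense.
Synonymous: 1 of 7.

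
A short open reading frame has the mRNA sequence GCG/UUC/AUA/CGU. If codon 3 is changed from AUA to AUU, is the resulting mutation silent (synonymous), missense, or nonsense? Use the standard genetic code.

silent

Position 9 falls in codon 3: AUA → Ile.
After the substitution the codon is AUU → Ile.
Both encode Ile, so the change is synonymous.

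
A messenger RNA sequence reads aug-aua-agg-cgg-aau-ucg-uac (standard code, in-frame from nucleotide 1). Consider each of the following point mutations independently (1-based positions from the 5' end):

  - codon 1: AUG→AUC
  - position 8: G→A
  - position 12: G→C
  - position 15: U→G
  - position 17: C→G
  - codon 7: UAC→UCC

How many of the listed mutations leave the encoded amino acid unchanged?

1

Codon 1: AUG (Met) → AUC (Ile) — missense.
Codon 3: AGG (Arg) → AAG (Lys) — missense.
Codon 4: CGG (Arg) → CGC (Arg) — synonymous.
Codon 5: AAU (Asn) → AAG (Lys) — missense.
Codon 6: UCG (Ser) → UGG (Trp) — missense.
Codon 7: UAC (Tyr) → UCC (Ser) — missense.
Synonymous: 1 of 6.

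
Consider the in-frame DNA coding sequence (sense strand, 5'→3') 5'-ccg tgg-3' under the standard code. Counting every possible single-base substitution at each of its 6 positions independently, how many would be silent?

Codon 1 (CCG, Pro): 3 synonymous substitutions.
Codon 2 (TGG, Trp): 0 synonymous substitutions.
Total: 3 + 0 = 3.

3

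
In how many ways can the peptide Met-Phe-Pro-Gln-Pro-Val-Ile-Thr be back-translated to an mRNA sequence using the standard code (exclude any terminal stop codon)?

3072

Met: 1 codon.
Phe: 2 codons.
Pro: 4 codons.
Gln: 2 codons.
Pro: 4 codons.
Val: 4 codons.
Ile: 3 codons.
Thr: 4 codons.
1 × 2 × 4 × 2 × 4 × 4 × 3 × 4 = 3072.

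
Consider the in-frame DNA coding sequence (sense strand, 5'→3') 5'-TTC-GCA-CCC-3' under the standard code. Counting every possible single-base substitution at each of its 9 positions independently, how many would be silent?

7

Codon 1 (TTC, Phe): 1 synonymous substitution.
Codon 2 (GCA, Ala): 3 synonymous substitutions.
Codon 3 (CCC, Pro): 3 synonymous substitutions.
Total: 1 + 3 + 3 = 7.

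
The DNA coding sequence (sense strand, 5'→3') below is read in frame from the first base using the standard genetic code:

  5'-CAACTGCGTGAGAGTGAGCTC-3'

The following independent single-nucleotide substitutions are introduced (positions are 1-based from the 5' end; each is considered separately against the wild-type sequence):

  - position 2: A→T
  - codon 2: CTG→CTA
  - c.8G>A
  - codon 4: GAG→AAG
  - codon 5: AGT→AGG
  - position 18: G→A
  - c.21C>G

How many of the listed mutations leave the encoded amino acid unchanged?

Codon 1: CAA (Gln) → CTA (Leu) — missense.
Codon 2: CTG (Leu) → CTA (Leu) — synonymous.
Codon 3: CGT (Arg) → CAT (His) — missense.
Codon 4: GAG (Glu) → AAG (Lys) — missense.
Codon 5: AGT (Ser) → AGG (Arg) — missense.
Codon 6: GAG (Glu) → GAA (Glu) — synonymous.
Codon 7: CTC (Leu) → CTG (Leu) — synonymous.
Synonymous: 3 of 7.

3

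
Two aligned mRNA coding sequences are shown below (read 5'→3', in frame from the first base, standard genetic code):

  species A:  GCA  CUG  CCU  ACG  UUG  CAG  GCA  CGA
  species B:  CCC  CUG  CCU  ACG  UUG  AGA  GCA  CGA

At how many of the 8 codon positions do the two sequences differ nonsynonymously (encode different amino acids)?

Codon 1: GCA Ala / CCC Pro — nonsynonymous.
Codon 2: CUG Leu / CUG Leu — identical.
Codon 3: CCU Pro / CCU Pro — identical.
Codon 4: ACG Thr / ACG Thr — identical.
Codon 5: UUG Leu / UUG Leu — identical.
Codon 6: CAG Gln / AGA Arg — nonsynonymous.
Codon 7: GCA Ala / GCA Ala — identical.
Codon 8: CGA Arg / CGA Arg — identical.
Nonsynonymous differences: 2.

2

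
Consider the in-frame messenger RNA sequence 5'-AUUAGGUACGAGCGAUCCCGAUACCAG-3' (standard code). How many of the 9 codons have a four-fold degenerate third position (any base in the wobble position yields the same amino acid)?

Codon 1 AUU (Ile): third position 3-fold.
Codon 2 AGG (Arg): third position 2-fold.
Codon 3 UAC (Tyr): third position 2-fold.
Codon 4 GAG (Glu): third position 2-fold.
Codon 5 CGA (Arg): third position 4-fold.
Codon 6 UCC (Ser): third position 4-fold.
Codon 7 CGA (Arg): third position 4-fold.
Codon 8 UAC (Tyr): third position 2-fold.
Codon 9 CAG (Gln): third position 2-fold.
Four-fold degenerate third positions: 3.

3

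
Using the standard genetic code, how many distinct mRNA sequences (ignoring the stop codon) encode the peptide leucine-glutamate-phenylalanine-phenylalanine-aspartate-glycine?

Leu: 6 codons.
Glu: 2 codons.
Phe: 2 codons.
Phe: 2 codons.
Asp: 2 codons.
Gly: 4 codons.
6 × 2 × 2 × 2 × 2 × 4 = 384.

384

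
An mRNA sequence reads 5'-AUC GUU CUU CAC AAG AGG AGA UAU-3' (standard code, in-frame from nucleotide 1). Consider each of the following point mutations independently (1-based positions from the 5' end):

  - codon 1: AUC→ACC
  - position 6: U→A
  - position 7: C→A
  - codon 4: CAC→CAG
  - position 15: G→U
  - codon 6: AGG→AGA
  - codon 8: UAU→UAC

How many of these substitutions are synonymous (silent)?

3

Codon 1: AUC (Ile) → ACC (Thr) — missense.
Codon 2: GUU (Val) → GUA (Val) — synonymous.
Codon 3: CUU (Leu) → AUU (Ile) — missense.
Codon 4: CAC (His) → CAG (Gln) — missense.
Codon 5: AAG (Lys) → AAU (Asn) — missense.
Codon 6: AGG (Arg) → AGA (Arg) — synonymous.
Codon 8: UAU (Tyr) → UAC (Tyr) — synonymous.
Synonymous: 3 of 7.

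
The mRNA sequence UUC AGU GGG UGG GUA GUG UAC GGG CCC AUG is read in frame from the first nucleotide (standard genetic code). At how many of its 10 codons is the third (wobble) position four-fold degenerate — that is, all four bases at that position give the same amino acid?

5

Codon 1 UUC (Phe): third position 2-fold.
Codon 2 AGU (Ser): third position 2-fold.
Codon 3 GGG (Gly): third position 4-fold.
Codon 4 UGG (Trp): third position 1-fold.
Codon 5 GUA (Val): third position 4-fold.
Codon 6 GUG (Val): third position 4-fold.
Codon 7 UAC (Tyr): third position 2-fold.
Codon 8 GGG (Gly): third position 4-fold.
Codon 9 CCC (Pro): third position 4-fold.
Codon 10 AUG (Met): third position 1-fold.
Four-fold degenerate third positions: 5.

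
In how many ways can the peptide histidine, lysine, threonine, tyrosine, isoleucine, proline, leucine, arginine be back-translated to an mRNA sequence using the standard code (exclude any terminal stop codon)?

13824

His: 2 codons.
Lys: 2 codons.
Thr: 4 codons.
Tyr: 2 codons.
Ile: 3 codons.
Pro: 4 codons.
Leu: 6 codons.
Arg: 6 codons.
2 × 2 × 4 × 2 × 3 × 4 × 6 × 6 = 13824.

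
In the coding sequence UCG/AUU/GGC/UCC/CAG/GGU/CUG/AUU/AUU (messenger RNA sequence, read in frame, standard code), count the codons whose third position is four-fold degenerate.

5

Codon 1 UCG (Ser): third position 4-fold.
Codon 2 AUU (Ile): third position 3-fold.
Codon 3 GGC (Gly): third position 4-fold.
Codon 4 UCC (Ser): third position 4-fold.
Codon 5 CAG (Gln): third position 2-fold.
Codon 6 GGU (Gly): third position 4-fold.
Codon 7 CUG (Leu): third position 4-fold.
Codon 8 AUU (Ile): third position 3-fold.
Codon 9 AUU (Ile): third position 3-fold.
Four-fold degenerate third positions: 5.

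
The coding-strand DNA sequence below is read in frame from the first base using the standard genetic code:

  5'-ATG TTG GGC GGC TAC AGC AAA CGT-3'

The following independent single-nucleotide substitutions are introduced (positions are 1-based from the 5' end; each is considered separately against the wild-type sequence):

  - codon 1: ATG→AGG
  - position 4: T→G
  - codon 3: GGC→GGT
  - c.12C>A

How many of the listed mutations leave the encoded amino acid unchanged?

2

Codon 1: ATG (Met) → AGG (Arg) — missense.
Codon 2: TTG (Leu) → GTG (Val) — missense.
Codon 3: GGC (Gly) → GGT (Gly) — synonymous.
Codon 4: GGC (Gly) → GGA (Gly) — synonymous.
Synonymous: 2 of 4.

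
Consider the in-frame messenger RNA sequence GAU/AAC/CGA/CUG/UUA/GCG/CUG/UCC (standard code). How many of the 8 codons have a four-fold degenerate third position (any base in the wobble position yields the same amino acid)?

5

Codon 1 GAU (Asp): third position 2-fold.
Codon 2 AAC (Asn): third position 2-fold.
Codon 3 CGA (Arg): third position 4-fold.
Codon 4 CUG (Leu): third position 4-fold.
Codon 5 UUA (Leu): third position 2-fold.
Codon 6 GCG (Ala): third position 4-fold.
Codon 7 CUG (Leu): third position 4-fold.
Codon 8 UCC (Ser): third position 4-fold.
Four-fold degenerate third positions: 5.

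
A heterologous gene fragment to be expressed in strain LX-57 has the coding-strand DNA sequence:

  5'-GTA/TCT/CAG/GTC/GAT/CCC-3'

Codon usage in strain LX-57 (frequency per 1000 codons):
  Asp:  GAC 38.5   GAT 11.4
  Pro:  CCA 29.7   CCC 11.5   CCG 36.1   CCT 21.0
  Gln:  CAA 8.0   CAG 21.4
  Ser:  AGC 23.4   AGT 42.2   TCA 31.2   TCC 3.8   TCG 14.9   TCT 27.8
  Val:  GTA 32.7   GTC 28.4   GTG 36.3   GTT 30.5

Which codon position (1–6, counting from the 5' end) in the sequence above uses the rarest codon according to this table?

Codon 1 GTA (Val): 32.7 per 1000.
Codon 2 TCT (Ser): 27.8 per 1000.
Codon 3 CAG (Gln): 21.4 per 1000.
Codon 4 GTC (Val): 28.4 per 1000.
Codon 5 GAT (Asp): 11.4 per 1000.
Codon 6 CCC (Pro): 11.5 per 1000.
Lowest frequency is 11.4 at codon 5.

5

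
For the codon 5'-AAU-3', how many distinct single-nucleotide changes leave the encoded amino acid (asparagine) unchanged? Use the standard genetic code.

1

Position 1: none → 0 synonymous.
Position 2: none → 0 synonymous.
Position 3: AAC → 1 synonymous.
Total: 0 + 0 + 1 = 1.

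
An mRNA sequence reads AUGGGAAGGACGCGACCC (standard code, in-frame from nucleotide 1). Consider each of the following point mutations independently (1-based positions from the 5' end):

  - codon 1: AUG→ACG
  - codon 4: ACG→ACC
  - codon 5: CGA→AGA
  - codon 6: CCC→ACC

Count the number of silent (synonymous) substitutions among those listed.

2

Codon 1: AUG (Met) → ACG (Thr) — missense.
Codon 4: ACG (Thr) → ACC (Thr) — synonymous.
Codon 5: CGA (Arg) → AGA (Arg) — synonymous.
Codon 6: CCC (Pro) → ACC (Thr) — missense.
Synonymous: 2 of 4.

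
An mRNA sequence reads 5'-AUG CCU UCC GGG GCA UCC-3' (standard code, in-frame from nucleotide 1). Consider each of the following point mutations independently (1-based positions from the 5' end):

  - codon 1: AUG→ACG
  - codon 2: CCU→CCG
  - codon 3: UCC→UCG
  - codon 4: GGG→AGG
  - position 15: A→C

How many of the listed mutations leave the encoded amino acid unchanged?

3

Codon 1: AUG (Met) → ACG (Thr) — missense.
Codon 2: CCU (Pro) → CCG (Pro) — synonymous.
Codon 3: UCC (Ser) → UCG (Ser) — synonymous.
Codon 4: GGG (Gly) → AGG (Arg) — missense.
Codon 5: GCA (Ala) → GCC (Ala) — synonymous.
Synonymous: 3 of 5.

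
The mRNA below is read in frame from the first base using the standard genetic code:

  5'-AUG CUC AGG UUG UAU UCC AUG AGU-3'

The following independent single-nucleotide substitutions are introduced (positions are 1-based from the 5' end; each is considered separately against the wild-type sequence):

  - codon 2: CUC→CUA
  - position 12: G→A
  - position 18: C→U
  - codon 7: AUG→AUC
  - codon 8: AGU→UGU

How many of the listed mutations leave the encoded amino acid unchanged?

3

Codon 2: CUC (Leu) → CUA (Leu) — synonymous.
Codon 4: UUG (Leu) → UUA (Leu) — synonymous.
Codon 6: UCC (Ser) → UCU (Ser) — synonymous.
Codon 7: AUG (Met) → AUC (Ile) — missense.
Codon 8: AGU (Ser) → UGU (Cys) — missense.
Synonymous: 3 of 5.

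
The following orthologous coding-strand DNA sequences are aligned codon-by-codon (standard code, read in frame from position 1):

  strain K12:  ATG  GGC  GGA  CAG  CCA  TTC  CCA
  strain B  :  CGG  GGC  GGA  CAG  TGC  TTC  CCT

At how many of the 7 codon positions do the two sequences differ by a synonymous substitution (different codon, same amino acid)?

1

Codon 1: ATG Met / CGG Arg — nonsynonymous.
Codon 2: GGC Gly / GGC Gly — identical.
Codon 3: GGA Gly / GGA Gly — identical.
Codon 4: CAG Gln / CAG Gln — identical.
Codon 5: CCA Pro / TGC Cys — nonsynonymous.
Codon 6: TTC Phe / TTC Phe — identical.
Codon 7: CCA Pro / CCT Pro — synonymous.
Synonymous differences: 1.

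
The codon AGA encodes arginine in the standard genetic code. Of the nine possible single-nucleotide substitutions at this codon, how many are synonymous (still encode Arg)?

2

Position 1: CGA → 1 synonymous.
Position 2: none → 0 synonymous.
Position 3: AGG → 1 synonymous.
Total: 1 + 0 + 1 = 2.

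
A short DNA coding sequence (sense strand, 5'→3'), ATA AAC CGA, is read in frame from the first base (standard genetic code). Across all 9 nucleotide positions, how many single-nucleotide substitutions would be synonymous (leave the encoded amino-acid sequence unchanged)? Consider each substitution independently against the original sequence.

7

Codon 1 (ATA, Ile): 2 synonymous substitutions.
Codon 2 (AAC, Asn): 1 synonymous substitution.
Codon 3 (CGA, Arg): 4 synonymous substitutions.
Total: 2 + 1 + 4 = 7.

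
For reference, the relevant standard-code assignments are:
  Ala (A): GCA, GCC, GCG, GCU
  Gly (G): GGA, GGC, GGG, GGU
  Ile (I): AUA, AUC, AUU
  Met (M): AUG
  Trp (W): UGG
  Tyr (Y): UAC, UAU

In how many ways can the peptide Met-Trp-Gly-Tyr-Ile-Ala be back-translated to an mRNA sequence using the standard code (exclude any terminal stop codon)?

Met: 1 codon.
Trp: 1 codon.
Gly: 4 codons.
Tyr: 2 codons.
Ile: 3 codons.
Ala: 4 codons.
1 × 1 × 4 × 2 × 3 × 4 = 96.

96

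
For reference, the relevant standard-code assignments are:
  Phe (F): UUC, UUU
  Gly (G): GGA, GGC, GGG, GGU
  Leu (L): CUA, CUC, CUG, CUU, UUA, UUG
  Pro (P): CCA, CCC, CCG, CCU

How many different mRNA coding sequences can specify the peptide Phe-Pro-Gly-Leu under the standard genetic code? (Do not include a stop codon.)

Phe: 2 codons.
Pro: 4 codons.
Gly: 4 codons.
Leu: 6 codons.
2 × 4 × 4 × 6 = 192.

192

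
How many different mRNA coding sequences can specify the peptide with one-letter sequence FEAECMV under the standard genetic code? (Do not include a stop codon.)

Phe: 2 codons.
Glu: 2 codons.
Ala: 4 codons.
Glu: 2 codons.
Cys: 2 codons.
Met: 1 codon.
Val: 4 codons.
2 × 2 × 4 × 2 × 2 × 1 × 4 = 256.

256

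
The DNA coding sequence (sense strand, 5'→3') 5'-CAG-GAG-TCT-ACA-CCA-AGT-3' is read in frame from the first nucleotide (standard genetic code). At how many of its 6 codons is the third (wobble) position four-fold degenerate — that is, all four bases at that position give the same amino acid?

3

Codon 1 CAG (Gln): third position 2-fold.
Codon 2 GAG (Glu): third position 2-fold.
Codon 3 TCT (Ser): third position 4-fold.
Codon 4 ACA (Thr): third position 4-fold.
Codon 5 CCA (Pro): third position 4-fold.
Codon 6 AGT (Ser): third position 2-fold.
Four-fold degenerate third positions: 3.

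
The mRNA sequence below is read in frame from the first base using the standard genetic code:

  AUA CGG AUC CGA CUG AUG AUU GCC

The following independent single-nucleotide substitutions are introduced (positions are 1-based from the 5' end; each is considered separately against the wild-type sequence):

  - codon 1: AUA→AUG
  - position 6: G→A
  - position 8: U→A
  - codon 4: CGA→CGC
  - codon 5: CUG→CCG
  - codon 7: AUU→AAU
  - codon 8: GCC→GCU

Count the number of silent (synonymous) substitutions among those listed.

Codon 1: AUA (Ile) → AUG (Met) — missense.
Codon 2: CGG (Arg) → CGA (Arg) — synonymous.
Codon 3: AUC (Ile) → AAC (Asn) — missense.
Codon 4: CGA (Arg) → CGC (Arg) — synonymous.
Codon 5: CUG (Leu) → CCG (Pro) — missense.
Codon 7: AUU (Ile) → AAU (Asn) — missense.
Codon 8: GCC (Ala) → GCU (Ala) — synonymous.
Synonymous: 3 of 7.

3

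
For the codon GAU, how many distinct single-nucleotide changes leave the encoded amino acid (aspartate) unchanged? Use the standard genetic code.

Position 1: none → 0 synonymous.
Position 2: none → 0 synonymous.
Position 3: GAC → 1 synonymous.
Total: 0 + 0 + 1 = 1.

1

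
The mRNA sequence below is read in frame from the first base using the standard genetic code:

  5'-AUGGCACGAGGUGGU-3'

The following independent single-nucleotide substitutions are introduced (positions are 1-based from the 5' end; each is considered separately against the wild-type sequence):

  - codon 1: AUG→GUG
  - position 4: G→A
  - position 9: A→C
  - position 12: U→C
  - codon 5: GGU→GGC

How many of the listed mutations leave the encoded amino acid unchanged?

3

Codon 1: AUG (Met) → GUG (Val) — missense.
Codon 2: GCA (Ala) → ACA (Thr) — missense.
Codon 3: CGA (Arg) → CGC (Arg) — synonymous.
Codon 4: GGU (Gly) → GGC (Gly) — synonymous.
Codon 5: GGU (Gly) → GGC (Gly) — synonymous.
Synonymous: 3 of 5.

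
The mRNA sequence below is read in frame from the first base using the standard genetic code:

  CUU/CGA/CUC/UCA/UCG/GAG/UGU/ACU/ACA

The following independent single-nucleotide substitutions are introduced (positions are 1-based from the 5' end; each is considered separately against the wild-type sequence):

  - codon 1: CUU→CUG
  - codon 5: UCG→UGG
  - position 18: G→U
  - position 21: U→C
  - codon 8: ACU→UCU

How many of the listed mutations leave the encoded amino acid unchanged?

Codon 1: CUU (Leu) → CUG (Leu) — synonymous.
Codon 5: UCG (Ser) → UGG (Trp) — missense.
Codon 6: GAG (Glu) → GAU (Asp) — missense.
Codon 7: UGU (Cys) → UGC (Cys) — synonymous.
Codon 8: ACU (Thr) → UCU (Ser) — missense.
Synonymous: 2 of 5.

2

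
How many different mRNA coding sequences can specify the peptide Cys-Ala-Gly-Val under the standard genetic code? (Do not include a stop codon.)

Cys: 2 codons.
Ala: 4 codons.
Gly: 4 codons.
Val: 4 codons.
2 × 4 × 4 × 4 = 128.

128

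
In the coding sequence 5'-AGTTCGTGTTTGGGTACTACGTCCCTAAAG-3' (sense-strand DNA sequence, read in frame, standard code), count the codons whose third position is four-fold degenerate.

Codon 1 AGT (Ser): third position 2-fold.
Codon 2 TCG (Ser): third position 4-fold.
Codon 3 TGT (Cys): third position 2-fold.
Codon 4 TTG (Leu): third position 2-fold.
Codon 5 GGT (Gly): third position 4-fold.
Codon 6 ACT (Thr): third position 4-fold.
Codon 7 ACG (Thr): third position 4-fold.
Codon 8 TCC (Ser): third position 4-fold.
Codon 9 CTA (Leu): third position 4-fold.
Codon 10 AAG (Lys): third position 2-fold.
Four-fold degenerate third positions: 6.

6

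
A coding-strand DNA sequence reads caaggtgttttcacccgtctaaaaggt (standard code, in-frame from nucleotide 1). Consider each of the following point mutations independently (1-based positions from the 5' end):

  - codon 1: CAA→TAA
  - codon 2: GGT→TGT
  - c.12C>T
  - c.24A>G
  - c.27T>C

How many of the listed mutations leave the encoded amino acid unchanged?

Codon 1: CAA (Gln) → TAA (Stop) — nonsense.
Codon 2: GGT (Gly) → TGT (Cys) — missense.
Codon 4: TTC (Phe) → TTT (Phe) — synonymous.
Codon 8: AAA (Lys) → AAG (Lys) — synonymous.
Codon 9: GGT (Gly) → GGC (Gly) — synonymous.
Synonymous: 3 of 5.

3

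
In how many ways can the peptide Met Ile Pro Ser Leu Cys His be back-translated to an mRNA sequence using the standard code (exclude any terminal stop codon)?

1728

Met: 1 codon.
Ile: 3 codons.
Pro: 4 codons.
Ser: 6 codons.
Leu: 6 codons.
Cys: 2 codons.
His: 2 codons.
1 × 3 × 4 × 6 × 6 × 2 × 2 = 1728.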